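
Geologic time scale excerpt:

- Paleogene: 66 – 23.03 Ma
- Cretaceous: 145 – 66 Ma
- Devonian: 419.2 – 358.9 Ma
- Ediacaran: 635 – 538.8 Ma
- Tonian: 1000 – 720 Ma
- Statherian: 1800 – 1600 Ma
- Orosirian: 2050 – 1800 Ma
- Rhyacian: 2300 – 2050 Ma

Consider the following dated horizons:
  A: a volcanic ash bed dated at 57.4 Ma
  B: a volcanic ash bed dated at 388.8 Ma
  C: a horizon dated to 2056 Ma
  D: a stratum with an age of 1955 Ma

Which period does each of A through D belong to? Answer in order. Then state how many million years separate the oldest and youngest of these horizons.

A: 57.4 Ma lies in 66–23.03 Ma, so Paleogene.
B: 388.8 Ma lies in 419.2–358.9 Ma, so Devonian.
C: 2056 Ma lies in 2300–2050 Ma, so Rhyacian.
D: 1955 Ma lies in 2050–1800 Ma, so Orosirian.
Oldest = 2056 Ma, youngest = 57.4 Ma → span 1998.6 Myr.

A — Paleogene; B — Devonian; C — Rhyacian; D — Orosirian; span 1998.6 million years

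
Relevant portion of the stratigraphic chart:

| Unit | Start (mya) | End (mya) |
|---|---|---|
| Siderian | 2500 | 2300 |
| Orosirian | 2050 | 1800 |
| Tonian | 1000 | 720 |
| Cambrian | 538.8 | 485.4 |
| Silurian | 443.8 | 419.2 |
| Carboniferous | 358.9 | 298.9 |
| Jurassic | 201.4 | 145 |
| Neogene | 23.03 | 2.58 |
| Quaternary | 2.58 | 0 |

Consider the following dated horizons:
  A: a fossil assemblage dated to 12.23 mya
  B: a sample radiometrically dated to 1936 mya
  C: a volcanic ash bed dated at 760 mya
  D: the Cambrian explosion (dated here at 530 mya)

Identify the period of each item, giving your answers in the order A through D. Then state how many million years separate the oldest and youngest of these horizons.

A — Neogene; B — Orosirian; C — Tonian; D — Cambrian; span 1923.77 million years

Match each age against the start–end ranges in the excerpt: A = 12.23 Ma → Neogene (23.03–2.58); B = 1936 Ma → Orosirian (2050–1800); C = 760 Ma → Tonian (1000–720); D = 530 Ma → Cambrian (538.8–485.4).
The largest age is 1936 Ma and the smallest is 12.23 Ma; their difference is 1923.77 Myr.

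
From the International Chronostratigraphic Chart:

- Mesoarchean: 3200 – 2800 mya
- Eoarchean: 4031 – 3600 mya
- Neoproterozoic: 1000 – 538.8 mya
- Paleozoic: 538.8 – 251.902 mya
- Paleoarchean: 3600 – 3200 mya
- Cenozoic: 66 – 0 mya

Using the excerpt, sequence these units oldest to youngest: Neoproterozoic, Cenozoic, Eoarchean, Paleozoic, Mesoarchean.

Read off each span (Ma): Neoproterozoic 1000–538.8; Cenozoic 66–0; Eoarchean 4031–3600; Paleozoic 538.8–251.902; Mesoarchean 3200–2800.
Larger Ma is older, so oldest→youngest is Eoarchean, Mesoarchean, Neoproterozoic, Paleozoic, Cenozoic.

Eoarchean, then Mesoarchean, then Neoproterozoic, then Paleozoic, then Cenozoic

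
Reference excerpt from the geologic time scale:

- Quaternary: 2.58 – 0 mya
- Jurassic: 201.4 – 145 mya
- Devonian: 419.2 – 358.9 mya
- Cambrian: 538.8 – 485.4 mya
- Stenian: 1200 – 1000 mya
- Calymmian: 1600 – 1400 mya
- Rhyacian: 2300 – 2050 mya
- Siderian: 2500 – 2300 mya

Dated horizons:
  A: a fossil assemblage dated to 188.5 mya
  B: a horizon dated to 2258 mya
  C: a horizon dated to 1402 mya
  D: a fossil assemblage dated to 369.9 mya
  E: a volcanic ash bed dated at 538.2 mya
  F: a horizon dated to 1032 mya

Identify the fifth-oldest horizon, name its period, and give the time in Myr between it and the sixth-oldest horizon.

D, in the Devonian; 181.4 million years to A

Larger Ma means older, so oldest first: B 2258 > C 1402 > F 1032 > E 538.2 > D 369.9 > A 188.5.
Counting 5 along gives D (369.9 Ma); the excerpt puts that inside the Devonian, 419.2–358.9 Ma.
Next in line is A (188.5 Ma), and 369.9 − 188.5 = 181.4 Myr.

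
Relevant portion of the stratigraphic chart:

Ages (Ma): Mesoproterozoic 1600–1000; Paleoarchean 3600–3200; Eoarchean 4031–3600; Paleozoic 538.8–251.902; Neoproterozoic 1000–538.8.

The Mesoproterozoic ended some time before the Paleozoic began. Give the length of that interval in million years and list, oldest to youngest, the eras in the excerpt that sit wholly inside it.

End of Mesoproterozoic = 1000 Ma; start of Paleozoic = 538.8 Ma.
Gap = 1000 − 538.8 = 461.2 Myr.
Eras wholly inside 1000–538.8 Ma: Neoproterozoic (1000–538.8).

461.2 million years; Neoproterozoic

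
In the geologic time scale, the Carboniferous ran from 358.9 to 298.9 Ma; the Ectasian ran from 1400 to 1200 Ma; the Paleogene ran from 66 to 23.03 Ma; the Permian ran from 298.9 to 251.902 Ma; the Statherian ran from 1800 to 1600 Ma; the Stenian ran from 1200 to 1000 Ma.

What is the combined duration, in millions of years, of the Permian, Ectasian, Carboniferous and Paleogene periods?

349.968 million years

Each duration: Permian = 46.998; Ectasian = 200; Carboniferous = 60; Paleogene = 42.97.
Sum: 46.998 + 200 + 60 + 42.97 = 349.968 Myr.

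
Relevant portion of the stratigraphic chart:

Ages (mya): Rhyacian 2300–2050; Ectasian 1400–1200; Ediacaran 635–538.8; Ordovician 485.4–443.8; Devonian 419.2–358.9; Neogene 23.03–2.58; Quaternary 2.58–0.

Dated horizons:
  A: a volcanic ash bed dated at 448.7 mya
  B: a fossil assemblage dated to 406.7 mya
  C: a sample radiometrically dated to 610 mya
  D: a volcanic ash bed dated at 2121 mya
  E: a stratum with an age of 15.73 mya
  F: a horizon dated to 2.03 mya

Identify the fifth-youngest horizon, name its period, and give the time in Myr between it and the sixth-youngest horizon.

C, in the Ediacaran; 1511 million years to D

Sorted youngest-first by Ma: F (2.03), E (15.73), B (406.7), A (448.7), C (610), D (2121).
The fifth youngest is C at 610 Ma, which lies in 635–538.8 Ma: the Ediacaran.
The sixth youngest is D at 2121 Ma; separation = |610 − 2121| = 1511 Myr.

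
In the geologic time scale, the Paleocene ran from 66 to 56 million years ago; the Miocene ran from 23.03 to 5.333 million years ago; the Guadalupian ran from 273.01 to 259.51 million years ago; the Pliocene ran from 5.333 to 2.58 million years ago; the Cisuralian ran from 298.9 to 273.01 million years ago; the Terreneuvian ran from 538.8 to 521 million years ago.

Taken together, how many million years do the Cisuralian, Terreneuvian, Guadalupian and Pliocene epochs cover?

Each duration: Cisuralian = 25.89; Terreneuvian = 17.8; Guadalupian = 13.5; Pliocene = 2.753.
Sum: 25.89 + 17.8 + 13.5 + 2.753 = 59.943 Myr.

59.943 million years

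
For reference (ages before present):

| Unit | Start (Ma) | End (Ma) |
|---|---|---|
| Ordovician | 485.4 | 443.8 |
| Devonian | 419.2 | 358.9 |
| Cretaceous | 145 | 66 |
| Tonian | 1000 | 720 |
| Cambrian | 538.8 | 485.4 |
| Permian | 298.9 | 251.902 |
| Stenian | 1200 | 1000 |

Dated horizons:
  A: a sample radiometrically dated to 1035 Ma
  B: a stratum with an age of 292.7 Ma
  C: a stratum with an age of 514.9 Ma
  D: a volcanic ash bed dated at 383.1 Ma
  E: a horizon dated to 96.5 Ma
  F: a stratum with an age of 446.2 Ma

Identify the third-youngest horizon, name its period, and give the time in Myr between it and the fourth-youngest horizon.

D, in the Devonian; 63.1 million years to F

Smaller Ma means younger, so youngest first: E 96.5 < B 292.7 < D 383.1 < F 446.2 < C 514.9 < A 1035.
Counting 3 along gives D (383.1 Ma); the excerpt puts that inside the Devonian, 419.2–358.9 Ma.
Next in line is F (446.2 Ma), and 446.2 − 383.1 = 63.1 Myr.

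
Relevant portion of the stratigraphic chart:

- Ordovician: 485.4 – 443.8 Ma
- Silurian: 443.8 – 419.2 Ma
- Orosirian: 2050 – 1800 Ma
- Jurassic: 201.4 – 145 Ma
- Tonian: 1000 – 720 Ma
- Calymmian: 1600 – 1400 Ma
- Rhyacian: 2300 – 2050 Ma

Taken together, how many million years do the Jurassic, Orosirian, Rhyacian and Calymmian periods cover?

Duration is start − end for each: (201.4 − 145) + (2050 − 1800) + (2300 − 2050) + (1600 − 1400).
That is 56.4 + 250 + 250 + 200, which totals 756.4 million years.

756.4 million years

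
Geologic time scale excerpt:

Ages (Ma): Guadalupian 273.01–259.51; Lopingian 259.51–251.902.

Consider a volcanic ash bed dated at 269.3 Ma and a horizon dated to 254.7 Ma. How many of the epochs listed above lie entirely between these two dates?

0

The older date is 269.3 Ma and the younger is 254.7 Ma.
No epoch both begins after 269.3 Ma and ends before 254.7 Ma, so the count is 0.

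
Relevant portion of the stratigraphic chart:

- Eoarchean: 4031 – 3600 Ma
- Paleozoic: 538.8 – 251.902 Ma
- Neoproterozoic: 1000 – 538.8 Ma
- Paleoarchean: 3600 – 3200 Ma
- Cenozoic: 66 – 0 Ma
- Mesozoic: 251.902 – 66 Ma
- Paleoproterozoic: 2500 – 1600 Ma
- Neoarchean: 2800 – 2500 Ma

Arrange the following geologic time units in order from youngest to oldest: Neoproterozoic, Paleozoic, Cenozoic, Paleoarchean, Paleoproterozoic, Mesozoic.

Cenozoic, then Mesozoic, then Paleozoic, then Neoproterozoic, then Paleoproterozoic, then Paleoarchean

Sorting by start age (ascending Ma, since larger Ma = older): Cenozoic start 66, Mesozoic start 251.902, Paleozoic start 538.8, Neoproterozoic start 1000, Paleoproterozoic start 2500, Paleoarchean start 3600.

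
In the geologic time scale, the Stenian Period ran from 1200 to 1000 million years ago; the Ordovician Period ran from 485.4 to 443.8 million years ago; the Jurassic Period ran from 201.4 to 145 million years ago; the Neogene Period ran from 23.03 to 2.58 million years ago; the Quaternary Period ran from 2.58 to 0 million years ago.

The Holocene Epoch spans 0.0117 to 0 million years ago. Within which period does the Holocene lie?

The Holocene (0.0117–0 Ma) lies entirely within 2.58–0 Ma, the Quaternary Period.

Quaternary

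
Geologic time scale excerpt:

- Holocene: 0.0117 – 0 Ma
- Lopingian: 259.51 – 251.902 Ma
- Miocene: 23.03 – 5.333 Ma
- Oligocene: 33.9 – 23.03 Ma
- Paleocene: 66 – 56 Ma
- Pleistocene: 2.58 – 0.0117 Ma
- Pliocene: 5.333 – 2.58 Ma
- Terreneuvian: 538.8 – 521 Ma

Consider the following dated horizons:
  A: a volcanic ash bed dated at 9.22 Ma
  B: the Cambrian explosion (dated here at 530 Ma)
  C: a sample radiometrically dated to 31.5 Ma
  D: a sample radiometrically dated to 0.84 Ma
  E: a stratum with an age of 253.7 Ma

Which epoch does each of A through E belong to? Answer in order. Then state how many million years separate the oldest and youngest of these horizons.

Match each age against the start–end ranges in the excerpt: A = 9.22 Ma → Miocene (23.03–5.333); B = 530 Ma → Terreneuvian (538.8–521); C = 31.5 Ma → Oligocene (33.9–23.03); D = 0.84 Ma → Pleistocene (2.58–0.0117); E = 253.7 Ma → Lopingian (259.51–251.902).
The largest age is 530 Ma and the smallest is 0.84 Ma; their difference is 529.16 Myr.

A — Miocene; B — Terreneuvian; C — Oligocene; D — Pleistocene; E — Lopingian; span 529.16 million years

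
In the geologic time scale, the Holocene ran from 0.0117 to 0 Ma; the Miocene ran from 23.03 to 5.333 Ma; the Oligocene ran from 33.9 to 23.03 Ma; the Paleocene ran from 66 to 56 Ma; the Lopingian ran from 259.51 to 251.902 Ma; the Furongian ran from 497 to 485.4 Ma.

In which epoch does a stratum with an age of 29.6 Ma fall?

Oligocene

29.6 Ma lies between 33.9 and 23.03 Ma, so it falls in the Oligocene.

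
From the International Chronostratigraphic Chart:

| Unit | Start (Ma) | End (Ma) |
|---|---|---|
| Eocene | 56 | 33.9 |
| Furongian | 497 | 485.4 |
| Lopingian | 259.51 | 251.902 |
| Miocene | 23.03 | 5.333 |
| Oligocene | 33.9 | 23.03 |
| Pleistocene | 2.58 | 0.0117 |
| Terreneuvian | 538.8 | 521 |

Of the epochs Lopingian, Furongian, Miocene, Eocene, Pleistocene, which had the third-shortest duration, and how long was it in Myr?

Durations: Lopingian 7.608; Furongian 11.6; Miocene 17.697; Eocene 22.1; Pleistocene 2.5683 Myr.
Sorted shortest-first: Pleistocene (2.5683), Lopingian (7.608), Furongian (11.6), Miocene (17.697), Eocene (22.1).
The third shortest is Furongian at 11.6 Myr.

Furongian, 11.6 million years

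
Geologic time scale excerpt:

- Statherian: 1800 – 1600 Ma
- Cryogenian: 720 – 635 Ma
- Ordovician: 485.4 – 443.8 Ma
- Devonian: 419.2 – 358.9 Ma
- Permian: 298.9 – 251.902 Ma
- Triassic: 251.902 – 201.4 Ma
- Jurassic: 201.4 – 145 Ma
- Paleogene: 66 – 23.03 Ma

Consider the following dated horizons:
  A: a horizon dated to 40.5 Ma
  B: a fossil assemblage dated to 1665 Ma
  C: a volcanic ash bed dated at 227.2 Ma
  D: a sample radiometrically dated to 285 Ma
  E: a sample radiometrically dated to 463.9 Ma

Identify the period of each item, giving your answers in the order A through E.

A — Paleogene; B — Statherian; C — Triassic; D — Permian; E — Ordovician

Match each age against the start–end ranges in the excerpt: A = 40.5 Ma → Paleogene (66–23.03); B = 1665 Ma → Statherian (1800–1600); C = 227.2 Ma → Triassic (251.902–201.4); D = 285 Ma → Permian (298.9–251.902); E = 463.9 Ma → Ordovician (485.4–443.8).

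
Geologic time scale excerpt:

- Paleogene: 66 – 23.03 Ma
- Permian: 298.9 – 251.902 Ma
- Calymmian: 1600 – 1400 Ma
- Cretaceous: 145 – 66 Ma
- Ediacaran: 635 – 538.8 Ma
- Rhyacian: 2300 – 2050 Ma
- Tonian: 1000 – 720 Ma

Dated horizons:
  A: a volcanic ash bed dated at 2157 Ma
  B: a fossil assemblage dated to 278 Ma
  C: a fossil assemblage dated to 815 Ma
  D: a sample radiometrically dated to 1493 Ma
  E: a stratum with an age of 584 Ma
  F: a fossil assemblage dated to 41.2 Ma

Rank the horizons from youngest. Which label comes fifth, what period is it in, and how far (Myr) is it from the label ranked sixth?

Sorted youngest-first by Ma: F (41.2), B (278), E (584), C (815), D (1493), A (2157).
The fifth youngest is D at 1493 Ma, which lies in 1600–1400 Ma: the Calymmian.
The sixth youngest is A at 2157 Ma; separation = |1493 − 2157| = 664 Myr.

D, in the Calymmian; 664 million years to A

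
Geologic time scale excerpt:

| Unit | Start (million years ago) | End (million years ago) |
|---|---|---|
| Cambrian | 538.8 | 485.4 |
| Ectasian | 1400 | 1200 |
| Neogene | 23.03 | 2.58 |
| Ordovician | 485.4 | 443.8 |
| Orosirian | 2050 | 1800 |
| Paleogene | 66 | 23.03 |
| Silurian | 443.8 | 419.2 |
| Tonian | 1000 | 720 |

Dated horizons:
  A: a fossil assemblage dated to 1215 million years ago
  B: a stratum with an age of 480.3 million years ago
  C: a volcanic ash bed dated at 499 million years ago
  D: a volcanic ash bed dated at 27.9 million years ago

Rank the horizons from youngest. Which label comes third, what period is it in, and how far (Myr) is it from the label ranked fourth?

Smaller Ma means younger, so youngest first: D 27.9 < B 480.3 < C 499 < A 1215.
Counting 3 along gives C (499 Ma); the excerpt puts that inside the Cambrian, 538.8–485.4 Ma.
Next in line is A (1215 Ma), and 1215 − 499 = 716 Myr.

C, in the Cambrian; 716 million years to A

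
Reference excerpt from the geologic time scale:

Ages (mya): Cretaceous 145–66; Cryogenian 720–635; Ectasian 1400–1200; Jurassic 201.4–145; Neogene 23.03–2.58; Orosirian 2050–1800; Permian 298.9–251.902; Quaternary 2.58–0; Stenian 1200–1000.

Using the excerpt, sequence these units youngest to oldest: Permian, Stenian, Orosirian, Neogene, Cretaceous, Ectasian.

Sorting by start age (ascending Ma, since larger Ma = older): Neogene start 23.03, Cretaceous start 145, Permian start 298.9, Stenian start 1200, Ectasian start 1400, Orosirian start 2050.

Neogene, then Cretaceous, then Permian, then Stenian, then Ectasian, then Orosirian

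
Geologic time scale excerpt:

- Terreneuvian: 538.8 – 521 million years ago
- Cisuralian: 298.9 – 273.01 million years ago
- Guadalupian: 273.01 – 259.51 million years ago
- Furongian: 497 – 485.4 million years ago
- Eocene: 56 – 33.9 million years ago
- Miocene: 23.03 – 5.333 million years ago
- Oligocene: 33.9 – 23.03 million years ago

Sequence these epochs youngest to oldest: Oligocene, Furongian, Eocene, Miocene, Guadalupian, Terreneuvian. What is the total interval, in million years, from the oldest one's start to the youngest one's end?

Miocene, Oligocene, Eocene, Guadalupian, Furongian, Terreneuvian; total span 533.467 Myr

Start ages (Ma): Terreneuvian 538.8, Furongian 497, Guadalupian 273.01, Eocene 56, Oligocene 33.9, Miocene 23.03.
Ordered youngest to oldest: Miocene, Oligocene, Eocene, Guadalupian, Furongian, Terreneuvian.
Span = 538.8 − 5.333 = 533.467 Myr.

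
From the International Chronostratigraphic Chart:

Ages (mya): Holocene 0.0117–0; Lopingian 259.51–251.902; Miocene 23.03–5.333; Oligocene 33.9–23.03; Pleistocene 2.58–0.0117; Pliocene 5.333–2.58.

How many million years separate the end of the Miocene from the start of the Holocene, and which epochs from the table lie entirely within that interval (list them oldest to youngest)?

5.3213 million years; Pliocene, Pleistocene

End of Miocene = 5.333 Ma; start of Holocene = 0.0117 Ma.
Gap = 5.333 − 0.0117 = 5.3213 Myr.
Epochs wholly inside 5.333–0.0117 Ma: Pliocene (5.333–2.58), Pleistocene (2.58–0.0117).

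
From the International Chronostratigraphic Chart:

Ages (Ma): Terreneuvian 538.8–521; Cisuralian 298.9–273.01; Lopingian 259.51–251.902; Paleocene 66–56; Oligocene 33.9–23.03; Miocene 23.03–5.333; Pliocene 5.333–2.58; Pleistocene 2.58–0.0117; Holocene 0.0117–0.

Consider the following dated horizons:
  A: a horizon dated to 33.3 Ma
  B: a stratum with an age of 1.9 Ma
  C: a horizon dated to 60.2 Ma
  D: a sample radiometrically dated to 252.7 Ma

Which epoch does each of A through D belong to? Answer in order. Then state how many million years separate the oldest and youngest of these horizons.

Match each age against the start–end ranges in the excerpt: A = 33.3 Ma → Oligocene (33.9–23.03); B = 1.9 Ma → Pleistocene (2.58–0.0117); C = 60.2 Ma → Paleocene (66–56); D = 252.7 Ma → Lopingian (259.51–251.902).
The largest age is 252.7 Ma and the smallest is 1.9 Ma; their difference is 250.8 Myr.

A — Oligocene; B — Pleistocene; C — Paleocene; D — Lopingian; span 250.8 million years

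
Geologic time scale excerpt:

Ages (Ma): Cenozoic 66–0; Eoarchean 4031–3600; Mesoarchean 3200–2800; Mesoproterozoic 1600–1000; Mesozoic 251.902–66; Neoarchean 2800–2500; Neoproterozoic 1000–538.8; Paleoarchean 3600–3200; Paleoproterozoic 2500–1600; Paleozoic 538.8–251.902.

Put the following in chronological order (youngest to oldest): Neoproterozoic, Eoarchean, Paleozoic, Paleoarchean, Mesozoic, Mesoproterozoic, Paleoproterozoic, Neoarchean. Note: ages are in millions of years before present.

Sorting by start age (ascending Ma, since larger Ma = older): Mesozoic began 251.902, Paleozoic began 538.8, Neoproterozoic began 1000, Mesoproterozoic began 1600, Paleoproterozoic began 2500, Neoarchean began 2800, Paleoarchean began 3600, Eoarchean began 4031.

Mesozoic → Paleozoic → Neoproterozoic → Mesoproterozoic → Paleoproterozoic → Neoarchean → Paleoarchean → Eoarchean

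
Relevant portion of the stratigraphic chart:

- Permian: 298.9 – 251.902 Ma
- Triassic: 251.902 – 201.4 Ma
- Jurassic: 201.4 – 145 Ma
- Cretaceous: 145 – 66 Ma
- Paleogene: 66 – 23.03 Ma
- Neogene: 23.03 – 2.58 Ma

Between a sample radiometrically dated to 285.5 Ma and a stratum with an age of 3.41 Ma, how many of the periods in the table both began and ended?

4

285.5 Ma sits inside the Permian (298.9–251.902) and 3.41 Ma inside the Neogene (23.03–2.58); neither of those is wholly between the two dates.
The listed periods lying completely between them are Triassic, Jurassic, Cretaceous, Paleogene — 4 in all.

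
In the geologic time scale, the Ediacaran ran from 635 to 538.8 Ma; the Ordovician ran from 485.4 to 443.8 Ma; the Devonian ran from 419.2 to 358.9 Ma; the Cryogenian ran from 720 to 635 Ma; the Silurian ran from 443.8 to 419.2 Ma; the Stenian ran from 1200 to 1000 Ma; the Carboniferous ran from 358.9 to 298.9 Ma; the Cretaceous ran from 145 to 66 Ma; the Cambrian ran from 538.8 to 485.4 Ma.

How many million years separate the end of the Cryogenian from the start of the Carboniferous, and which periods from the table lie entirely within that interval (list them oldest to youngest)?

276.1 million years; Ediacaran, Cambrian, Ordovician, Silurian, Devonian

End of Cryogenian = 635 Ma; start of Carboniferous = 358.9 Ma.
Gap = 635 − 358.9 = 276.1 Myr.
Periods wholly inside 635–358.9 Ma: Ediacaran (635–538.8), Cambrian (538.8–485.4), Ordovician (485.4–443.8), Silurian (443.8–419.2), Devonian (419.2–358.9).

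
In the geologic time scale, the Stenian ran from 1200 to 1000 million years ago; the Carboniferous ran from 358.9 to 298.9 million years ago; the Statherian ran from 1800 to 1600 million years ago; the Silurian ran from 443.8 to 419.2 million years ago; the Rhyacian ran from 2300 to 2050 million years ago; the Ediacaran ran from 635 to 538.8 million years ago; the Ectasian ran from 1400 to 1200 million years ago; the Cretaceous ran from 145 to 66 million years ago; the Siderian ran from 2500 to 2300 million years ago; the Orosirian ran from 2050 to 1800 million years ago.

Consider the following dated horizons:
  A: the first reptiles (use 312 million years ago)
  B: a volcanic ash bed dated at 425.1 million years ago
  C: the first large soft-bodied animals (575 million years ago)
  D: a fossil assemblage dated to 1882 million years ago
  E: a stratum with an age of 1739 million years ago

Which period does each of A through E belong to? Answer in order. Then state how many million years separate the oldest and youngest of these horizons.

A — Carboniferous; B — Silurian; C — Ediacaran; D — Orosirian; E — Statherian; span 1570 million years

Match each age against the start–end ranges in the excerpt: A = 312 Ma → Carboniferous (358.9–298.9); B = 425.1 Ma → Silurian (443.8–419.2); C = 575 Ma → Ediacaran (635–538.8); D = 1882 Ma → Orosirian (2050–1800); E = 1739 Ma → Statherian (1800–1600).
The largest age is 1882 Ma and the smallest is 312 Ma; their difference is 1570 Myr.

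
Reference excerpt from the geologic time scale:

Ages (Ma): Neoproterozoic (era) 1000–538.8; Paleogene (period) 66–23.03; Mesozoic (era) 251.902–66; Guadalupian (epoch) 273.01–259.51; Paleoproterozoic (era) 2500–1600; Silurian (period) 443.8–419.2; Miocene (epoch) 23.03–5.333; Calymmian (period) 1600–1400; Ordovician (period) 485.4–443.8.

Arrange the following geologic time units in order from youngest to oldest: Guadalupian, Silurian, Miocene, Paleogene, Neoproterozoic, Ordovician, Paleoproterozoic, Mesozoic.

The oldest of these is Paleoproterozoic (starts 2500 Ma) and the youngest is Miocene (ends 5.333 Ma).
In between, by decreasing start age: Neoproterozoic (1000), Ordovician (485.4), Silurian (443.8), Guadalupian (273.01), Mesozoic (251.902), Paleogene (66).
Listing youngest first means reversing that sequence.

Miocene, then Paleogene, then Mesozoic, then Guadalupian, then Silurian, then Ordovician, then Neoproterozoic, then Paleoproterozoic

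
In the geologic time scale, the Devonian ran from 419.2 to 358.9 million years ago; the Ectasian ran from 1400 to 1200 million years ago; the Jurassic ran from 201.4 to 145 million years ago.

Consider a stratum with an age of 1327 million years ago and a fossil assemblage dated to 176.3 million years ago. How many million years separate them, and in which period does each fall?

1150.7 million years apart; the first in the Ectasian, the second in the Jurassic

Elapsed time: 1327 − 176.3 = 1150.7 Myr.
1327 Ma lies within 1400–1200 Ma: Ectasian.
176.3 Ma lies within 201.4–145 Ma: Jurassic.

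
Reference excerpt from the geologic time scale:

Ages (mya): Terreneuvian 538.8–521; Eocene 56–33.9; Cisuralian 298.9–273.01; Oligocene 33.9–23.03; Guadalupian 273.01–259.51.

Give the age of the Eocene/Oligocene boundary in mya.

33.9 mya

The Eocene ends and the Oligocene begins at 33.9 mya.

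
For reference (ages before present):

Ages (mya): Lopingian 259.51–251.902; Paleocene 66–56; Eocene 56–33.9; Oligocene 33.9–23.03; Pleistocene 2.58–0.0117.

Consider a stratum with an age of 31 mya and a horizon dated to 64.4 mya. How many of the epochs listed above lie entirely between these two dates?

1

64.4 Ma sits inside the Paleocene (66–56) and 31 Ma inside the Oligocene (33.9–23.03); neither of those is wholly between the two dates.
The listed epochs lying completely between them are Eocene — 1 in all.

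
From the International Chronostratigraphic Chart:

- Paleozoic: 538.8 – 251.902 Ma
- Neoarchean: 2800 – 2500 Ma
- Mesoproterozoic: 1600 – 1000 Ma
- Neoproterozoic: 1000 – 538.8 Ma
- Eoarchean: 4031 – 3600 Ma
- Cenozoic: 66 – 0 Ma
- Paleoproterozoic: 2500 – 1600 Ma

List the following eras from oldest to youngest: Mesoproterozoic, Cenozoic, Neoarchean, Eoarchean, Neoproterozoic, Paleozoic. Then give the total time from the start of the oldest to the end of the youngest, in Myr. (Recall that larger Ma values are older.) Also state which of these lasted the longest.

Eoarchean, Neoarchean, Mesoproterozoic, Neoproterozoic, Paleozoic, Cenozoic; total span 4031 Myr; longest is Mesoproterozoic

Start ages (Ma): Eoarchean 4031, Neoarchean 2800, Mesoproterozoic 1600, Neoproterozoic 1000, Paleozoic 538.8, Cenozoic 66.
Ordered oldest to youngest: Eoarchean, Neoarchean, Mesoproterozoic, Neoproterozoic, Paleozoic, Cenozoic.
Span = 4031 − 0 = 4031 Myr.
Durations: Mesoproterozoic 600, Neoarchean 300, Paleozoic 286.898, Cenozoic 66, Eoarchean 431, Neoproterozoic 461.2 → longest is Mesoproterozoic (600 Myr).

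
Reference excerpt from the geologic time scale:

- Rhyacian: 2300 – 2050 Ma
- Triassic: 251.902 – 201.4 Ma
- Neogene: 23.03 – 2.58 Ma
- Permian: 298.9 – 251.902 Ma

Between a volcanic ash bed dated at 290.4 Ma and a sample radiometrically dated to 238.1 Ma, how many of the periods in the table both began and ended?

Checking each listed span, none has both start < 290.4 Ma and end > 238.1 Ma — every period straddles one of the two dates or lies outside them — so the count is 0.

0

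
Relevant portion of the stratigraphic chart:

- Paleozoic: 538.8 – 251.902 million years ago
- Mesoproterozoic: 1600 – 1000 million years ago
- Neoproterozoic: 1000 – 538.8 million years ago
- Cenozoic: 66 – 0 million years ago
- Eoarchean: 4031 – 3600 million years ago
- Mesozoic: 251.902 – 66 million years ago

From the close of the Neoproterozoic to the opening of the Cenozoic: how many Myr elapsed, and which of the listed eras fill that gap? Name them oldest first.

The Neoproterozoic closes at 538.8 Ma and the Cenozoic opens at 66 Ma, so the interval is 538.8 − 66 = 472.8 Myr.
An era fits inside if it starts at or after 538.8 Ma and ends at or before 66 Ma; oldest first that gives Paleozoic, Mesozoic.

472.8 million years; Paleozoic, Mesozoic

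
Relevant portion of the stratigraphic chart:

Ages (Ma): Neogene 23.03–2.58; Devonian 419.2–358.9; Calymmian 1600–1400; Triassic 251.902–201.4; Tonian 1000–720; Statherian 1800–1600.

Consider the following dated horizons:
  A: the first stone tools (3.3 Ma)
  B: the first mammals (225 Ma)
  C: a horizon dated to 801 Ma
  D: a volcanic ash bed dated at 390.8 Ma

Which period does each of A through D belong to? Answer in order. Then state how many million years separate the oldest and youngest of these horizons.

Match each age against the start–end ranges in the excerpt: A = 3.3 Ma → Neogene (23.03–2.58); B = 225 Ma → Triassic (251.902–201.4); C = 801 Ma → Tonian (1000–720); D = 390.8 Ma → Devonian (419.2–358.9).
The largest age is 801 Ma and the smallest is 3.3 Ma; their difference is 797.7 Myr.

A — Neogene; B — Triassic; C — Tonian; D — Devonian; span 797.7 million years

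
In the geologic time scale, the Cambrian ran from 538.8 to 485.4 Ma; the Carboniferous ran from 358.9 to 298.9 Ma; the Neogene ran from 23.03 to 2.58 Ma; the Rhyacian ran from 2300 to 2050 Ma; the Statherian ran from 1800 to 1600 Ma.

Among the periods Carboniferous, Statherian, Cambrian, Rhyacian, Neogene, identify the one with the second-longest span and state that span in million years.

Start − end for each: Carboniferous 358.9 − 298.9 = 60; Statherian 1800 − 1600 = 200; Cambrian 538.8 − 485.4 = 53.4; Rhyacian 2300 − 2050 = 250; Neogene 23.03 − 2.58 = 20.45.
Ranking these from longest: Rhyacian > Statherian > Carboniferous > Cambrian > Neogene.
Position 2 in that ranking is Statherian, which lasted 200 Myr.

Statherian, 200 million years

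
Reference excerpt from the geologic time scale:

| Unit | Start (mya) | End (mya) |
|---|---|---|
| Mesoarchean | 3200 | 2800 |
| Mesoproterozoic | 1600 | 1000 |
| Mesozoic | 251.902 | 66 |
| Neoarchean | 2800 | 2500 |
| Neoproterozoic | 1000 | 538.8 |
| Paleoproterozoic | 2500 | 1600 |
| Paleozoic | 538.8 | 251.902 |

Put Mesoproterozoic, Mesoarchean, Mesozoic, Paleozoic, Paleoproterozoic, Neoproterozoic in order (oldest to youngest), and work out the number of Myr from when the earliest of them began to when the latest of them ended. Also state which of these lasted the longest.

Mesoarchean, Paleoproterozoic, Mesoproterozoic, Neoproterozoic, Paleozoic, Mesozoic; total span 3134 Myr; longest is Paleoproterozoic

Start ages (Ma): Mesoarchean 3200, Paleoproterozoic 2500, Mesoproterozoic 1600, Neoproterozoic 1000, Paleozoic 538.8, Mesozoic 251.902.
Ordered oldest to youngest: Mesoarchean, Paleoproterozoic, Mesoproterozoic, Neoproterozoic, Paleozoic, Mesozoic.
Span = 3200 − 66 = 3134 Myr.
Durations: Paleozoic 286.898, Mesoproterozoic 600, Mesoarchean 400, Mesozoic 185.902, Paleoproterozoic 900, Neoproterozoic 461.2 → longest is Paleoproterozoic (900 Myr).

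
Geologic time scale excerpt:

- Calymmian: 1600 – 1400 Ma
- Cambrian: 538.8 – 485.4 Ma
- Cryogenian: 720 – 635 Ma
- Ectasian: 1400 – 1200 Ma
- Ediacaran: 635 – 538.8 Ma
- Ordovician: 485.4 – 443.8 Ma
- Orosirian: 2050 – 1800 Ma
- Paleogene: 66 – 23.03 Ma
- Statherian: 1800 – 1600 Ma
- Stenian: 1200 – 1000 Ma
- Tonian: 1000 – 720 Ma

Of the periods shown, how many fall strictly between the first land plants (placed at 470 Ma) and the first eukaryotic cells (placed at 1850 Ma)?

The older date is 1850 Ma and the younger is 470 Ma.
Periods with start < 1850 and end > 470 Ma: Statherian (1800–1600), Calymmian (1600–1400), Ectasian (1400–1200), Stenian (1200–1000), Tonian (1000–720), Cryogenian (720–635), Ediacaran (635–538.8), Cambrian (538.8–485.4).
That is 8 complete periods.

8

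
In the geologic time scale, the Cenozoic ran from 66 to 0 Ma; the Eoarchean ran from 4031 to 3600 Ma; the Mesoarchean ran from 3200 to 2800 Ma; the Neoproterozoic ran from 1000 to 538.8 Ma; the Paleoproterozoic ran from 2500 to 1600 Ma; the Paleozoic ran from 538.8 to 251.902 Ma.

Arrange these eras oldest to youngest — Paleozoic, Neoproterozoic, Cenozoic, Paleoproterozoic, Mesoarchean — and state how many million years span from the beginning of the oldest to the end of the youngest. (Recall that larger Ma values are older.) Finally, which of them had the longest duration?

Mesoarchean, Paleoproterozoic, Neoproterozoic, Paleozoic, Cenozoic; total span 3200 Myr; longest is Paleoproterozoic

Start ages (Ma): Mesoarchean 3200, Paleoproterozoic 2500, Neoproterozoic 1000, Paleozoic 538.8, Cenozoic 66.
Ordered oldest to youngest: Mesoarchean, Paleoproterozoic, Neoproterozoic, Paleozoic, Cenozoic.
Span = 3200 − 0 = 3200 Myr.
Durations: Cenozoic 66, Neoproterozoic 461.2, Paleoproterozoic 900, Paleozoic 286.898, Mesoarchean 400 → longest is Paleoproterozoic (900 Myr).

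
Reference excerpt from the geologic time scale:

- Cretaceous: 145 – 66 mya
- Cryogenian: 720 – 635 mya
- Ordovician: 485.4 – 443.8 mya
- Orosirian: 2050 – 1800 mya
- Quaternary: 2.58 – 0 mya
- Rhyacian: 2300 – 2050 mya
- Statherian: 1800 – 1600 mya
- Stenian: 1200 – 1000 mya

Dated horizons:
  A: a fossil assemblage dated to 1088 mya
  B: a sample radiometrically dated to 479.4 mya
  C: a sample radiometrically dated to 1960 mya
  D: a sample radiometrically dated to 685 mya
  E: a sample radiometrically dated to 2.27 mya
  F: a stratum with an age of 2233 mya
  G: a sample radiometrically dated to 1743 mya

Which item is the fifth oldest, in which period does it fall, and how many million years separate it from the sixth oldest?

D, in the Cryogenian; 205.6 million years to B

Larger Ma means older, so oldest first: F 2233 > C 1960 > G 1743 > A 1088 > D 685 > B 479.4 > E 2.27.
Counting 5 along gives D (685 Ma); the excerpt puts that inside the Cryogenian, 720–635 Ma.
Next in line is B (479.4 Ma), and 685 − 479.4 = 205.6 Myr.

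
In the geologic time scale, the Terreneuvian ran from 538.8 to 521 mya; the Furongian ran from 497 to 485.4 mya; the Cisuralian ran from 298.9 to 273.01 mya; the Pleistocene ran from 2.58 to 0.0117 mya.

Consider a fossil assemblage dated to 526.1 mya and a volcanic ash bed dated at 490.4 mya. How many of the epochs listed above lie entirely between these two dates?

0

Checking each listed span, none has both start < 526.1 Ma and end > 490.4 Ma — every epoch straddles one of the two dates or lies outside them — so the count is 0.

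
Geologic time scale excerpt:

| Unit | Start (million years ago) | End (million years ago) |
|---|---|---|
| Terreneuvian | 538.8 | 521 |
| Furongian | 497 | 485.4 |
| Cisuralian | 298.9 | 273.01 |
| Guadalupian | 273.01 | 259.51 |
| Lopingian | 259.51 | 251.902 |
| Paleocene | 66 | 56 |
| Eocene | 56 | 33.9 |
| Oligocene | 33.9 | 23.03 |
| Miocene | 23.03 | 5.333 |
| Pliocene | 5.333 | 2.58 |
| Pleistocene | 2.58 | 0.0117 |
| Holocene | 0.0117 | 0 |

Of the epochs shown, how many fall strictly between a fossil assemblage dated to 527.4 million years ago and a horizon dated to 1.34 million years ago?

The older date is 527.4 Ma and the younger is 1.34 Ma.
Epochs with start < 527.4 and end > 1.34 Ma: Furongian (497–485.4), Cisuralian (298.9–273.01), Guadalupian (273.01–259.51), Lopingian (259.51–251.902), Paleocene (66–56), Eocene (56–33.9), Oligocene (33.9–23.03), Miocene (23.03–5.333), Pliocene (5.333–2.58).
That is 9 complete epochs.

9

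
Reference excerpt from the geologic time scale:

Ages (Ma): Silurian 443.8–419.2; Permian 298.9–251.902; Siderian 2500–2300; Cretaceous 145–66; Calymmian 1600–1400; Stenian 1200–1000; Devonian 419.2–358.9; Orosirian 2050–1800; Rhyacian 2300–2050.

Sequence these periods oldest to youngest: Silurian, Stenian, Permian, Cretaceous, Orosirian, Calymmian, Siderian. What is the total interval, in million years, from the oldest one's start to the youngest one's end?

Siderian → Orosirian → Calymmian → Stenian → Silurian → Permian → Cretaceous; total span 2434 Myr

From the excerpt: Silurian 443.8–419.2; Stenian 1200–1000; Permian 298.9–251.902; Cretaceous 145–66; Orosirian 2050–1800; Calymmian 1600–1400; Siderian 2500–2300 (Ma).
Larger Ma is earlier, so the oldest is Siderian and the youngest is Cretaceous; oldest to youngest: Siderian, Orosirian, Calymmian, Stenian, Silurian, Permian, Cretaceous.
Oldest start 2500 minus youngest end 66 gives 2434 Myr overall.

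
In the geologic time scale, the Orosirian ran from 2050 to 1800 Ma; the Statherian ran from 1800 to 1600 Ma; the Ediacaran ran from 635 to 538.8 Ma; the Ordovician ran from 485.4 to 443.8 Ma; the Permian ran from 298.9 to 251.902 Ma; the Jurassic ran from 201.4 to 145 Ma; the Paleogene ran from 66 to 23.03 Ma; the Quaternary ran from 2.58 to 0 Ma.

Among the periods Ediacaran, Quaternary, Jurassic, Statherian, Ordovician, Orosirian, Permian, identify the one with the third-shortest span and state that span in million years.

Permian, 46.998 million years

Durations: Ediacaran 96.2; Quaternary 2.58; Jurassic 56.4; Statherian 200; Ordovician 41.6; Orosirian 250; Permian 46.998 Myr.
Sorted shortest-first: Quaternary (2.58), Ordovician (41.6), Permian (46.998), Jurassic (56.4), Ediacaran (96.2), Statherian (200), Orosirian (250).
The third shortest is Permian at 46.998 Myr.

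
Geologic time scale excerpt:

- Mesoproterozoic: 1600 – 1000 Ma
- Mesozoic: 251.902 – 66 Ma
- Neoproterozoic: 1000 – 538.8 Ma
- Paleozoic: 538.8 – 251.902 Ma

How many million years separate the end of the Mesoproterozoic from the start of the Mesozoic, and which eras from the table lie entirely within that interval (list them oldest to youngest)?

End of Mesoproterozoic = 1000 Ma; start of Mesozoic = 251.902 Ma.
Gap = 1000 − 251.902 = 748.098 Myr.
Eras wholly inside 1000–251.902 Ma: Neoproterozoic (1000–538.8), Paleozoic (538.8–251.902).

748.098 million years; Neoproterozoic, Paleozoic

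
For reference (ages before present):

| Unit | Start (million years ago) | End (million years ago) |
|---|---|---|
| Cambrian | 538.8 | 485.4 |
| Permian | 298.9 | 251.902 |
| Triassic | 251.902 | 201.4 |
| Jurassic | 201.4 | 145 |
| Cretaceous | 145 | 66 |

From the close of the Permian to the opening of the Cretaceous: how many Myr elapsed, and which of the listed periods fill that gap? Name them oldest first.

The Permian closes at 251.902 Ma and the Cretaceous opens at 145 Ma, so the interval is 251.902 − 145 = 106.902 Myr.
A period fits inside if it starts at or after 251.902 Ma and ends at or before 145 Ma; oldest first that gives Triassic, Jurassic.

106.902 million years; Triassic, Jurassic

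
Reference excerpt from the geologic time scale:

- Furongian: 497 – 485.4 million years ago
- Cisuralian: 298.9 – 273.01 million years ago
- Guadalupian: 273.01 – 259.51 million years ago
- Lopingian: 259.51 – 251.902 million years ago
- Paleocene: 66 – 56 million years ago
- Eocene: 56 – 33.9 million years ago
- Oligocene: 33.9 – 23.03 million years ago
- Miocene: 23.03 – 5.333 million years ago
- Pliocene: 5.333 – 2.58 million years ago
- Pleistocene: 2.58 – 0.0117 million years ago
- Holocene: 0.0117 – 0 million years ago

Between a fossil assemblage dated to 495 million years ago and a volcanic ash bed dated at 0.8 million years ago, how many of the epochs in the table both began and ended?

8

The older date is 495 Ma and the younger is 0.8 Ma.
Epochs with start < 495 and end > 0.8 Ma: Cisuralian (298.9–273.01), Guadalupian (273.01–259.51), Lopingian (259.51–251.902), Paleocene (66–56), Eocene (56–33.9), Oligocene (33.9–23.03), Miocene (23.03–5.333), Pliocene (5.333–2.58).
That is 8 complete epochs.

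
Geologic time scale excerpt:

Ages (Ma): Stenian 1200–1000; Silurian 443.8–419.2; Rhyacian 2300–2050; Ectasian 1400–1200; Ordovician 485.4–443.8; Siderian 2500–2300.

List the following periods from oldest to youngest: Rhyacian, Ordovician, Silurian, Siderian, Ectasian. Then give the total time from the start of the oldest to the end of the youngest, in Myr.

Siderian, Rhyacian, Ectasian, Ordovician, Silurian; total span 2080.8 Myr

Start ages (Ma): Siderian 2500, Rhyacian 2300, Ectasian 1400, Ordovician 485.4, Silurian 443.8.
Ordered oldest to youngest: Siderian, Rhyacian, Ectasian, Ordovician, Silurian.
Span = 2500 − 419.2 = 2080.8 Myr.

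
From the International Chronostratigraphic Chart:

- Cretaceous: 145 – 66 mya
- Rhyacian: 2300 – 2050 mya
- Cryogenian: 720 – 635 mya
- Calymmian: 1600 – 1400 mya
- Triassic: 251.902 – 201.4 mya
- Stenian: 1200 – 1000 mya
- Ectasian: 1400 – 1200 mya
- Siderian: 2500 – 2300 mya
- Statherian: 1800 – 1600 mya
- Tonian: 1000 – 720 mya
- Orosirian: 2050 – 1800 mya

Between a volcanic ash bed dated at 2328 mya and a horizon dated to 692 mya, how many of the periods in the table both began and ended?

7

2328 Ma sits inside the Siderian (2500–2300) and 692 Ma inside the Cryogenian (720–635); neither of those is wholly between the two dates.
The listed periods lying completely between them are Rhyacian, Orosirian, Statherian, Calymmian, Ectasian, Stenian, Tonian — 7 in all.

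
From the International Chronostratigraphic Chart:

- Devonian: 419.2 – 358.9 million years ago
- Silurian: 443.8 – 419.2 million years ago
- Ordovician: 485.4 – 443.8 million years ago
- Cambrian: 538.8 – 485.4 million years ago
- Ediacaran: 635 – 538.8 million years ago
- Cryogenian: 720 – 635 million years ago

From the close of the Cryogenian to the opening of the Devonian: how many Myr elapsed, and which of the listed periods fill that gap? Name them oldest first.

215.8 million years; Ediacaran, Cambrian, Ordovician, Silurian

End of Cryogenian = 635 Ma; start of Devonian = 419.2 Ma.
Gap = 635 − 419.2 = 215.8 Myr.
Periods wholly inside 635–419.2 Ma: Ediacaran (635–538.8), Cambrian (538.8–485.4), Ordovician (485.4–443.8), Silurian (443.8–419.2).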